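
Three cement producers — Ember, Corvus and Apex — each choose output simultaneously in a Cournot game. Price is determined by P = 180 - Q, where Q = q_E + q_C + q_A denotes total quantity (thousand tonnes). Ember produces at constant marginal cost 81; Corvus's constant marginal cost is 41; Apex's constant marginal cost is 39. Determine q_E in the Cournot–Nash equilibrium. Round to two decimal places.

4.25

Ember's profit: π_E = (180 - Q)q_E - (81q_E). Setting ∂π_E/∂q_E = 0: 99 - 2q_E - (q_C + q_A) = 0.
Corvus's first-order condition: 139 - 2q_C - (q_E + q_A) = 0.
Apex's profit: π_A = (180 - Q)q_A - (39q_A). Setting ∂π_A/∂q_A = 0: 141 - 2q_A - (q_E + q_C) = 0.
Summing all 3 equations gives 379 − 4Q = 0, hence Q = 379/4.
Back-substituting: q_E = (99 − 379/4) = 17/4, q_C = (139 − 379/4) = 177/4, q_A = (141 − 379/4) = 185/4.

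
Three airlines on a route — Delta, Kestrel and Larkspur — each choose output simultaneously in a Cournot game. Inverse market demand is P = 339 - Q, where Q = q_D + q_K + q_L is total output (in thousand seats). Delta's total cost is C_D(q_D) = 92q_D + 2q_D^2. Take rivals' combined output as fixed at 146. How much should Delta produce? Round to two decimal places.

With rivals' combined output fixed at 146, Delta's profit is π_D = (339 - 146 - q_D)q_D - (92q_D + 2q_D²) = (193 - q_D)q_D - (92q_D + 2q_D²).
∂π_D/∂q_D = 101 - 6q_D = 0, so q_D = 101/6.

16.83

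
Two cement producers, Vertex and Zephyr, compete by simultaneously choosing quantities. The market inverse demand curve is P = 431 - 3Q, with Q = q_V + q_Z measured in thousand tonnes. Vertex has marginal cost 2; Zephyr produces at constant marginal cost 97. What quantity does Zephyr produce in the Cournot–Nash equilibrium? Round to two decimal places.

Vertex's profit: π_V = (431 - 3Q)q_V - (2q_V). Setting ∂π_V/∂q_V = 0: 429 - 6q_V - 3(q_Z) = 0.
Zephyr's first-order condition: 334 - 6q_Z - 3(q_V) = 0.
Rearranging gives the reaction functions q_V = (429 - 3q_Z)/6 and q_Z = (334 - 3q_V)/6.
Substituting one into the other gives q_V = 524/9 and q_Z = 239/9.

26.56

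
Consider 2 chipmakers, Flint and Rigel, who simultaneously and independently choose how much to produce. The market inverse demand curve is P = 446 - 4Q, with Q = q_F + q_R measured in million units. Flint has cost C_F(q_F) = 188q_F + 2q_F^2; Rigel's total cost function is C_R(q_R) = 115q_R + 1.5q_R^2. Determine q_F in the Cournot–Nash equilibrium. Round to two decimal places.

13.05

Flint's profit: π_F = (446 - 4Q)q_F - (188q_F + 2q_F²). Setting ∂π_F/∂q_F = 0: 258 - 12q_F - 4(q_R) = 0.
Rigel's profit: π_R = (446 - 4Q)q_R - (115q_R + (3/2)q_R²). Setting ∂π_R/∂q_R = 0: 331 - 11q_R - 4(q_F) = 0.
Best responses: q_F = (258 - 4q_R)/12, q_R = (331 - 4q_F)/11.
Substituting one into the other gives q_F = 757/58 and q_R = 735/29.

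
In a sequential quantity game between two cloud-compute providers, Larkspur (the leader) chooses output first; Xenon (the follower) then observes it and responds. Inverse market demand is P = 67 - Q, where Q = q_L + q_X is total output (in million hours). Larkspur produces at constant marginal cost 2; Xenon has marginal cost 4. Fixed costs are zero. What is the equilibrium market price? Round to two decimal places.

Solve by backward induction. Given q_L, the follower Xenon maximises π_X = (67 - q_L - q_X)q_X - 4q_X.
∂π_X/∂q_X = 63 - q_L - 2q_X = 0 gives the reaction function q_X = (63 - q_L)/2.
Larkspur substitutes q_X(q_L) into its own profit: π_L = q_L(67 - q_L - (63 - q_L)/2) - 2q_L = (71/2 - (1/2)q_L)q_L - 2q_L.
The leader's first-order condition 67/2 - q_L = 0 yields q_L = 67/2.
Then q_X = (63 - 67/2)/2 = 59/4.
Total output Q = 193/4, so price P = 67 - 193/4 = 75/4.

18.75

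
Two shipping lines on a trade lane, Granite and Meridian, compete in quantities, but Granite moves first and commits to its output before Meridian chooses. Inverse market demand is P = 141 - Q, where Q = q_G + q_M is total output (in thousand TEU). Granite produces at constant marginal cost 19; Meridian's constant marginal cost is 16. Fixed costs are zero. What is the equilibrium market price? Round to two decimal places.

Solve by backward induction. Given q_G, the follower Meridian maximises π_M = (141 - q_G - q_M)q_M - 16q_M.
Follower FOC: 125 - q_G - 2q_M = 0, so q_M(q_G) = (125 - q_G)/2.
Granite substitutes q_M(q_G) into its own profit: π_G = q_G(141 - q_G - (125 - q_G)/2) - 19q_G = (157/2 - (1/2)q_G)q_G - 19q_G.
Maximising: ∂π_G/∂q_G = 119/2 - q_G = 0, giving q_G = 119/2.
Then q_M = (125 - 119/2)/2 = 131/4.
Total output Q = 369/4, so price P = 141 - 369/4 = 195/4.

48.75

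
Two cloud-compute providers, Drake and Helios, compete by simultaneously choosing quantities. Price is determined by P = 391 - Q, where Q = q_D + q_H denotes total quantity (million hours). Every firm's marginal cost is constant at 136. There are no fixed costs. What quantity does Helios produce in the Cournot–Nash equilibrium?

Each firm earns π_i = (391 - Q)q_i - 136q_i.
First-order condition (treating rivals' output as given): 255 - 2q_i - q_j = 0.
With identical firms every q_j equals q_i, so q_j = q_i and 255 = 3q_i, giving q_i = 85.

85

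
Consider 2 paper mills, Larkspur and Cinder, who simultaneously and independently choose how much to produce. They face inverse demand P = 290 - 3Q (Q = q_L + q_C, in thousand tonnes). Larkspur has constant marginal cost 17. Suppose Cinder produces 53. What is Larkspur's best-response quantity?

With the rival's output fixed at 53, Larkspur's profit is π_L = (290 - 3·53 - 3q_L)q_L - (17q_L) = (131 - 3q_L)q_L - (17q_L).
∂π_L/∂q_L = 114 - 6q_L = 0, so q_L = 19.

19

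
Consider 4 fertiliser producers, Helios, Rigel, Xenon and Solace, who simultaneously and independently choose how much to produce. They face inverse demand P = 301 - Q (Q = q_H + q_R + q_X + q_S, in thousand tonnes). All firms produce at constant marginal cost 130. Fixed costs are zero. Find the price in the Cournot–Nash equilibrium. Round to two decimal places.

164.20

Each firm earns π_i = (301 - Q)q_i - 130q_i.
First-order condition (treating rivals' output as given): 171 - 2q_i - Σ_{j≠i} q_j = 0.
With identical firms every q_j equals q_i, so Σ_{j≠i} q_j = 3q_i and 171 = 5q_i, giving q_i = 171/5.
Total output Q = 684/5, so price P = 301 - 684/5 = 821/5.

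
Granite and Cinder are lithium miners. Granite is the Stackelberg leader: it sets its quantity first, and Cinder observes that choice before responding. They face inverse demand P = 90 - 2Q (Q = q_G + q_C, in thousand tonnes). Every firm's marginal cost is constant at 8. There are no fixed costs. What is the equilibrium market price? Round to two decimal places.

Solve by backward induction. Given q_G, the follower Cinder maximises π_C = (90 - 2q_G - 2q_C)q_C - 8q_C.
∂π_C/∂q_C = 82 - 2q_G - 4q_C = 0 gives the reaction function q_C = (82 - 2q_G)/4.
The leader anticipates this reaction. Substituting into P = 90 - 2Q gives P = 49 - q_G, so π_G = (49 - q_G)q_G - 8q_G.
The leader's first-order condition 41 - 2q_G = 0 yields q_G = 41/2.
Then q_C = (82 - 2·(41/2))/4 = 41/4.
Total output Q = 123/4, so price P = 90 - 2·(123/4) = 57/2.

28.50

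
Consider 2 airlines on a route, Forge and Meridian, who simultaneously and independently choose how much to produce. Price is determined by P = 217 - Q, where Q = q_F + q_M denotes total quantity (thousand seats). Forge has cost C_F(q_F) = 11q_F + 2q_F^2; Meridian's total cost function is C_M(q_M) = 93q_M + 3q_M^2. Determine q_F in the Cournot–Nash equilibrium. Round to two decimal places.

32.43

Forge's profit: π_F = (217 - Q)q_F - (11q_F + 2q_F²). Setting ∂π_F/∂q_F = 0: 206 - 6q_F - (q_M) = 0.
Meridian's first-order condition: 124 - 8q_M - (q_F) = 0.
So q_F = (206 - q_M)/6 and q_M = (124 - q_F)/8.
Solving the pair: q_F = 1524/47, q_M = 538/47.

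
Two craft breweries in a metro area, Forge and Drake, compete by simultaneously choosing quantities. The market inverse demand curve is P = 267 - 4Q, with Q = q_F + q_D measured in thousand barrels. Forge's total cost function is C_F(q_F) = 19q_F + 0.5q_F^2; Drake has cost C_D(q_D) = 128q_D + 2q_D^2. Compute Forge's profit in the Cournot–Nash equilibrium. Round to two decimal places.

3113.63

Forge's profit: π_F = (267 - 4Q)q_F - (19q_F + (1/2)q_F²). Setting ∂π_F/∂q_F = 0: 248 - 9q_F - 4(q_D) = 0.
Drake's profit: π_D = (267 - 4Q)q_D - (128q_D + 2q_D²). Setting ∂π_D/∂q_D = 0: 139 - 12q_D - 4(q_F) = 0.
So q_F = (248 - 4q_D)/9 and q_D = (139 - 4q_F)/12.
Substituting one into the other gives q_F = 605/23 and q_D = 259/92.
Price P = 267 - 4·29.1196 = 150.5217.
Forge's profit: 150.5217·(605/23) - 19·(605/23) - (1/2)(605/23)² = 3113.6342.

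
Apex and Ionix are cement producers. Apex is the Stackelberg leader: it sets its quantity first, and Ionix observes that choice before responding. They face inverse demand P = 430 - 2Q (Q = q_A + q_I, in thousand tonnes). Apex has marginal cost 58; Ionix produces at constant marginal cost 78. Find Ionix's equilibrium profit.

3042

Solve by backward induction. Given q_A, the follower Ionix maximises π_I = (430 - 2q_A - 2q_I)q_I - 78q_I.
Follower FOC: 352 - 2q_A - 4q_I = 0, so q_I(q_A) = (352 - 2q_A)/4.
The leader anticipates this reaction. Substituting into P = 430 - 2Q gives P = 254 - q_A, so π_A = (254 - q_A)q_A - 58q_A.
The leader's first-order condition 196 - 2q_A = 0 yields q_A = 98.
Then q_I = (352 - 2·98)/4 = 39.
Price P = 430 - 2·137 = 156.
Ionix's profit: (156 - 78)·39 = 3042.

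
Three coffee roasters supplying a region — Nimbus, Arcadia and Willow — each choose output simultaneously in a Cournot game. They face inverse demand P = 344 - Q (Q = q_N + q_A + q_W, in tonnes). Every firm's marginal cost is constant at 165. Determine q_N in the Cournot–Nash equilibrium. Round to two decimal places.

44.75

Each firm earns π_i = (344 - Q)q_i - 165q_i.
First-order condition (treating rivals' output as given): 179 - 2q_i - Σ_{j≠i} q_j = 0.
With identical firms every q_j equals q_i, so Σ_{j≠i} q_j = 2q_i and 179 = 4q_i, giving q_i = 179/4.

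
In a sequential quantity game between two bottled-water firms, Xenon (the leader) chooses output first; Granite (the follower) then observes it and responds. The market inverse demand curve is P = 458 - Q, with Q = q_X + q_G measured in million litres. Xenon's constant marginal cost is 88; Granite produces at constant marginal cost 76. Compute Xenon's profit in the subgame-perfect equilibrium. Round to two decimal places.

16020.50

Solve by backward induction. Given q_X, the follower Granite maximises π_G = (458 - q_X - q_G)q_G - 76q_G.
∂π_G/∂q_G = 382 - q_X - 2q_G = 0 gives the reaction function q_G = (382 - q_X)/2.
The leader anticipates this reaction. Substituting into P = 458 - Q gives P = 267 - (1/2)q_X, so π_X = (267 - (1/2)q_X)q_X - 88q_X.
Leader FOC: 179 - q_X = 0, so q_X = 179.
Then q_G = (382 - 179)/2 = 203/2.
Price P = 458 - 561/2 = 355/2.
Xenon's profit: (355/2 - 88)·179 = 16020.5000.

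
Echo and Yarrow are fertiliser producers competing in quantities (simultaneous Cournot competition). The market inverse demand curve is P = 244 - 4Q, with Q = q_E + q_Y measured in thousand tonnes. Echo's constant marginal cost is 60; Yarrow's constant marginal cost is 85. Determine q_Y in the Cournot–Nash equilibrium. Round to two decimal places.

11.17

Echo's profit: π_E = (244 - 4Q)q_E - (60q_E). Setting ∂π_E/∂q_E = 0: 184 - 8q_E - 4(q_Y) = 0.
Yarrow's first-order condition: 159 - 8q_Y - 4(q_E) = 0.
Best responses: q_E = (184 - 4q_Y)/8, q_Y = (159 - 4q_E)/8.
Solving the pair: q_E = 209/12, q_Y = 67/6.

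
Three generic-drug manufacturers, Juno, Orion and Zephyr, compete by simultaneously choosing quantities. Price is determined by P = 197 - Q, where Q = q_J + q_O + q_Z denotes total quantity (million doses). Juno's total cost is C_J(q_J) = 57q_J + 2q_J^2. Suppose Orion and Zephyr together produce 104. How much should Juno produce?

6

With rivals' combined output fixed at 104, Juno's profit is π_J = (197 - 104 - q_J)q_J - (57q_J + 2q_J²) = (93 - q_J)q_J - (57q_J + 2q_J²).
∂π_J/∂q_J = 36 - 6q_J = 0, so q_J = 6.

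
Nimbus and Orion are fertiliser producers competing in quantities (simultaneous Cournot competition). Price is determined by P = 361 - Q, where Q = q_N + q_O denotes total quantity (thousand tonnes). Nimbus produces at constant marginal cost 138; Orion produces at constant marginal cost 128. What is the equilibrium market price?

209

Nimbus's profit: π_N = (361 - Q)q_N - (138q_N). Setting ∂π_N/∂q_N = 0: 223 - 2q_N - (q_O) = 0.
Orion's profit: π_O = (361 - Q)q_O - (128q_O). Setting ∂π_O/∂q_O = 0: 233 - 2q_O - (q_N) = 0.
Best responses: q_N = (223 - q_O)/2, q_O = (233 - q_N)/2.
Substituting one into the other gives q_N = 71 and q_O = 81.
Total output Q = 152, so price P = 361 - 152 = 209.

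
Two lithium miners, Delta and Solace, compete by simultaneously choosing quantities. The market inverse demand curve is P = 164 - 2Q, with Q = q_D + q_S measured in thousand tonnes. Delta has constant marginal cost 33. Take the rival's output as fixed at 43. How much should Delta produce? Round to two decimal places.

11.25

With the rival's output fixed at 43, Delta's profit is π_D = (164 - 2·43 - 2q_D)q_D - (33q_D) = (78 - 2q_D)q_D - (33q_D).
∂π_D/∂q_D = 45 - 4q_D = 0, so q_D = 45/4.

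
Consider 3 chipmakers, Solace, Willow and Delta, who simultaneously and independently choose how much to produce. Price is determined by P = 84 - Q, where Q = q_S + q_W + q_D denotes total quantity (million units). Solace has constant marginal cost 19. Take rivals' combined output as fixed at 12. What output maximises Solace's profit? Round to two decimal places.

26.50

With rivals' combined output fixed at 12, Solace's profit is π_S = (84 - 12 - q_S)q_S - (19q_S) = (72 - q_S)q_S - (19q_S).
∂π_S/∂q_S = 53 - 2q_S = 0, so q_S = 53/2.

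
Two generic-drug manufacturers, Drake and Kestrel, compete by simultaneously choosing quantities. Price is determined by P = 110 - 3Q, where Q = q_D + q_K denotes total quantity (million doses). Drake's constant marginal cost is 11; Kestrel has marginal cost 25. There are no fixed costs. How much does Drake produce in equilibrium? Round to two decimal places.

Drake's profit: π_D = (110 - 3Q)q_D - (11q_D). Setting ∂π_D/∂q_D = 0: 99 - 6q_D - 3(q_K) = 0.
Kestrel's first-order condition: 85 - 6q_K - 3(q_D) = 0.
So q_D = (99 - 3q_K)/6 and q_K = (85 - 3q_D)/6.
Solving the pair: q_D = 113/9, q_K = 71/9.

12.56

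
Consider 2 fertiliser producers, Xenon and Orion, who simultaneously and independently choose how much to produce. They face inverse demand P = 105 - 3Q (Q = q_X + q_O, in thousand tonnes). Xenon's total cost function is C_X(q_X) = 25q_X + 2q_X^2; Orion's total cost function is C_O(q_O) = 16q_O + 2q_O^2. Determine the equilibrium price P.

66

Xenon's profit: π_X = (105 - 3Q)q_X - (25q_X + 2q_X²). Setting ∂π_X/∂q_X = 0: 80 - 10q_X - 3(q_O) = 0.
Orion's profit: π_O = (105 - 3Q)q_O - (16q_O + 2q_O²). Setting ∂π_O/∂q_O = 0: 89 - 10q_O - 3(q_X) = 0.
Best responses: q_X = (80 - 3q_O)/10, q_O = (89 - 3q_X)/10.
Substituting one into the other gives q_X = 41/7 and q_O = 50/7.
Total output Q = 13, so price P = 105 - 3·13 = 66.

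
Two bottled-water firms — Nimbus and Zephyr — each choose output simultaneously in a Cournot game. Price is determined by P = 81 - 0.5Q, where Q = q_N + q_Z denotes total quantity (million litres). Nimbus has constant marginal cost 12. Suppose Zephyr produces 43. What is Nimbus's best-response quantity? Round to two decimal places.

With the rival's output fixed at 43, Nimbus's profit is π_N = (81 - (1/2)·43 - (1/2)q_N)q_N - (12q_N) = (119/2 - (1/2)q_N)q_N - (12q_N).
∂π_N/∂q_N = 95/2 - q_N = 0, so q_N = 95/2.

47.50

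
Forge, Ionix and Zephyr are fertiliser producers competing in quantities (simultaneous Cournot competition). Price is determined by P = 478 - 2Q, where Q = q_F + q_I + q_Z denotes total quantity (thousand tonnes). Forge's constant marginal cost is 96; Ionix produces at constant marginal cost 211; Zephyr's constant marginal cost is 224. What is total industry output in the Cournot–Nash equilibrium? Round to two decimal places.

112.88

Forge's profit: π_F = (478 - 2Q)q_F - (96q_F). Setting ∂π_F/∂q_F = 0: 382 - 4q_F - 2(q_I + q_Z) = 0.
Ionix's first-order condition: 267 - 4q_I - 2(q_F + q_Z) = 0.
Zephyr's first-order condition: 254 - 4q_Z - 2(q_F + q_I) = 0.
Adding the 3 conditions: 903 − 4Q − 4Q = 0, i.e. Q = 903/8.
Back-substituting: q_F = (382 − 903/4)/2 = 625/8, q_I = (267 − 903/4)/2 = 165/8, q_Z = (254 − 903/4)/2 = 113/8.
Total output Q = 625/8 + 165/8 + 113/8 = 903/8.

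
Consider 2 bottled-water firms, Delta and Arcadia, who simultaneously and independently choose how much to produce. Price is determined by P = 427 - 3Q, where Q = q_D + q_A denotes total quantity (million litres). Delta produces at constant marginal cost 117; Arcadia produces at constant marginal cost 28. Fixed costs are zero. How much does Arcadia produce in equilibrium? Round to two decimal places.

Delta's profit: π_D = (427 - 3Q)q_D - (117q_D). Setting ∂π_D/∂q_D = 0: 310 - 6q_D - 3(q_A) = 0.
Arcadia's profit: π_A = (427 - 3Q)q_A - (28q_A). Setting ∂π_A/∂q_A = 0: 399 - 6q_A - 3(q_D) = 0.
Best responses: q_D = (310 - 3q_A)/6, q_A = (399 - 3q_D)/6.
Solving the pair: q_D = 221/9, q_A = 488/9.

54.22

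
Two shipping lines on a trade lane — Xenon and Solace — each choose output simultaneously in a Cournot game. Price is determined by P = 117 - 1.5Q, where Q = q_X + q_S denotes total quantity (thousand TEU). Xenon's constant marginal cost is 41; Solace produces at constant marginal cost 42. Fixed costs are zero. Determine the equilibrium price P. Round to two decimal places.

Xenon's profit: π_X = (117 - 1.5Q)q_X - (41q_X). Setting ∂π_X/∂q_X = 0: 76 - 3q_X - (3/2)(q_S) = 0.
Solace's first-order condition: 75 - 3q_S - (3/2)(q_X) = 0.
Rearranging gives the reaction functions q_X = (76 - (3/2)q_S)/3 and q_S = (75 - (3/2)q_X)/3.
Solving the pair: q_X = 154/9, q_S = 148/9.
Total output Q = 302/9, so price P = 117 - (3/2)·(302/9) = 200/3.

66.67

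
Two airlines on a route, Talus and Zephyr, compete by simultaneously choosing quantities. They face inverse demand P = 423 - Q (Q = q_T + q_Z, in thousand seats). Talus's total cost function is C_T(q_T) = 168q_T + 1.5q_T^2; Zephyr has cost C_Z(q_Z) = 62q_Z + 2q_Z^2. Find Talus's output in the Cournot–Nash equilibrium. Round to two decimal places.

40.31

Talus's profit: π_T = (423 - Q)q_T - (168q_T + (3/2)q_T²). Setting ∂π_T/∂q_T = 0: 255 - 5q_T - (q_Z) = 0.
Zephyr's profit: π_Z = (423 - Q)q_Z - (62q_Z + 2q_Z²). Setting ∂π_Z/∂q_Z = 0: 361 - 6q_Z - (q_T) = 0.
Rearranging gives the reaction functions q_T = (255 - q_Z)/5 and q_Z = (361 - q_T)/6.
Solving the pair: q_T = 1169/29, q_Z = 1550/29.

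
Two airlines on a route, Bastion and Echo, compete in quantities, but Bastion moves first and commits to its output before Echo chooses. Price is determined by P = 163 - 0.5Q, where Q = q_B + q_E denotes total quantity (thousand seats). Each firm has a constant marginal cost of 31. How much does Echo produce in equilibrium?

Solve by backward induction. Given q_B, the follower Echo maximises π_E = (163 - (1/2)q_B - (1/2)q_E)q_E - 31q_E.
∂π_E/∂q_E = 132 - (1/2)q_B - q_E = 0 gives the reaction function q_E = (132 - (1/2)q_B).
The leader anticipates this reaction. Substituting into P = 163 - 0.5Q gives P = 97 - (1/4)q_B, so π_B = (97 - (1/4)q_B)q_B - 31q_B.
The leader's first-order condition 66 - (1/2)q_B = 0 yields q_B = 132.
Then q_E = (132 - (1/2)·132) = 66.

66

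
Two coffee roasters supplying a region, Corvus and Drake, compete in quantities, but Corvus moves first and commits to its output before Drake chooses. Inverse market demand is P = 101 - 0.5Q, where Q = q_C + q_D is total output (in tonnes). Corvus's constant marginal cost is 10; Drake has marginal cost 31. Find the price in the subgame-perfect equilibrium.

Solve by backward induction. Given q_C, the follower Drake maximises π_D = (101 - (1/2)q_C - (1/2)q_D)q_D - 31q_D.
∂π_D/∂q_D = 70 - (1/2)q_C - q_D = 0 gives the reaction function q_D = (70 - (1/2)q_C).
The leader anticipates this reaction. Substituting into P = 101 - 0.5Q gives P = 66 - (1/4)q_C, so π_C = (66 - (1/4)q_C)q_C - 10q_C.
Leader FOC: 56 - (1/2)q_C = 0, so q_C = 112.
Then q_D = (70 - (1/2)·112) = 14.
Total output Q = 126, so price P = 101 - (1/2)·126 = 38.

38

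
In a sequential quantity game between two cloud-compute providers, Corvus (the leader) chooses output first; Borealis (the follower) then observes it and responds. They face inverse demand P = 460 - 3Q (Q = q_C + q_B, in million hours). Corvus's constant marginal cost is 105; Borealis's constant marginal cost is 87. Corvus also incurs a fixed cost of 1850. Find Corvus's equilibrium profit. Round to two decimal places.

2882.04

Solve by backward induction. Given q_C, the follower Borealis maximises π_B = (460 - 3q_C - 3q_B)q_B - 87q_B.
Follower FOC: 373 - 3q_C - 6q_B = 0, so q_B(q_C) = (373 - 3q_C)/6.
Corvus substitutes q_B(q_C) into its own profit: π_C = q_C(460 - 3q_C - (373 - 3q_C)/2) - 105q_C = (547/2 - (3/2)q_C)q_C - 105q_C.
Leader FOC: 337/2 - 3q_C = 0, so q_C = 337/6.
Then q_B = (373 - 3·(337/6))/6 = 409/12.
Price P = 460 - 3·(361/4) = 757/4.
Corvus's profit: (757/4 - 105)·(337/6) - 1850 = 2882.0417.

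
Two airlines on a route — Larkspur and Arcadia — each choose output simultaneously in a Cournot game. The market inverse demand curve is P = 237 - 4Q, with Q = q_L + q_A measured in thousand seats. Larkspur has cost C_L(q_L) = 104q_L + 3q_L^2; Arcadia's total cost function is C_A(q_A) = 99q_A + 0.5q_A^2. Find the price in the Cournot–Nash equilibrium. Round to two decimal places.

162.64

Larkspur's profit: π_L = (237 - 4Q)q_L - (104q_L + 3q_L²). Setting ∂π_L/∂q_L = 0: 133 - 14q_L - 4(q_A) = 0.
Arcadia's first-order condition: 138 - 9q_A - 4(q_L) = 0.
Best responses: q_L = (133 - 4q_A)/14, q_A = (138 - 4q_L)/9.
Substituting one into the other gives q_L = 129/22 and q_A = 140/11.
Total output Q = 409/22, so price P = 237 - 4·(409/22) = 1789/11.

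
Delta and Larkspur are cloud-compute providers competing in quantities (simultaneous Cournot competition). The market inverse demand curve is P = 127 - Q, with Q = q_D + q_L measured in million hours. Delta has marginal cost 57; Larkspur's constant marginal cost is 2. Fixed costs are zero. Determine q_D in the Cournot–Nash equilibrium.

Delta's profit: π_D = (127 - Q)q_D - (57q_D). Setting ∂π_D/∂q_D = 0: 70 - 2q_D - (q_L) = 0.
Larkspur's first-order condition: 125 - 2q_L - (q_D) = 0.
So q_D = (70 - q_L)/2 and q_L = (125 - q_D)/2.
Solving the pair: q_D = 5, q_L = 60.

5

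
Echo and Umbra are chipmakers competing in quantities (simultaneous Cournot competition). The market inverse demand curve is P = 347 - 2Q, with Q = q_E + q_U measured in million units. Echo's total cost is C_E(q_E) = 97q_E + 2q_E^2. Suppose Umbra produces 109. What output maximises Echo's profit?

With the rival's output fixed at 109, Echo's profit is π_E = (347 - 2·109 - 2q_E)q_E - (97q_E + 2q_E²) = (129 - 2q_E)q_E - (97q_E + 2q_E²).
∂π_E/∂q_E = 32 - 8q_E = 0, so q_E = 4.

4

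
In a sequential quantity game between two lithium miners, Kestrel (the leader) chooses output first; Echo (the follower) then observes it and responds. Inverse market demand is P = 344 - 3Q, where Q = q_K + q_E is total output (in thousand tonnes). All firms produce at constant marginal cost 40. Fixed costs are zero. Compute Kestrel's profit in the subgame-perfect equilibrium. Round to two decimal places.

The follower Echo best-responds to any q_K: π_E = (344 - 3Q)q_E - 40q_E.
∂π_E/∂q_E = 304 - 3q_K - 6q_E = 0 gives the reaction function q_E = (304 - 3q_K)/6.
The leader anticipates this reaction. Substituting into P = 344 - 3Q gives P = 192 - (3/2)q_K, so π_K = (192 - (3/2)q_K)q_K - 40q_K.
Maximising: ∂π_K/∂q_K = 152 - 3q_K = 0, giving q_K = 152/3.
Then q_E = (304 - 3·(152/3))/6 = 76/3.
Price P = 344 - 3·76 = 116.
Kestrel's profit: (116 - 40)·(152/3) = 3850.6667.

3850.67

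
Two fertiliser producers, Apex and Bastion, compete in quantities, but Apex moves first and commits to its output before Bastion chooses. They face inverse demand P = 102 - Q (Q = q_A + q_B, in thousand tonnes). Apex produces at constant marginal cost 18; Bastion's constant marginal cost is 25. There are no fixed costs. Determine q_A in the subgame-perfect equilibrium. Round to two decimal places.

Solve by backward induction. Given q_A, the follower Bastion maximises π_B = (102 - q_A - q_B)q_B - 25q_B.
∂π_B/∂q_B = 77 - q_A - 2q_B = 0 gives the reaction function q_B = (77 - q_A)/2.
The leader anticipates this reaction. Substituting into P = 102 - Q gives P = 127/2 - (1/2)q_A, so π_A = (127/2 - (1/2)q_A)q_A - 18q_A.
Leader FOC: 91/2 - q_A = 0, so q_A = 91/2.
Then q_B = (77 - 91/2)/2 = 63/4.

45.50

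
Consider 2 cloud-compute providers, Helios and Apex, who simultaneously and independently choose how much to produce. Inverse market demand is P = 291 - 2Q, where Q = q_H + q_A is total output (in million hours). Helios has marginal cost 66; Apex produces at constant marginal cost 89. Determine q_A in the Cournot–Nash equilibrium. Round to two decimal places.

29.83

Helios's profit: π_H = (291 - 2Q)q_H - (66q_H). Setting ∂π_H/∂q_H = 0: 225 - 4q_H - 2(q_A) = 0.
Apex's profit: π_A = (291 - 2Q)q_A - (89q_A). Setting ∂π_A/∂q_A = 0: 202 - 4q_A - 2(q_H) = 0.
Best responses: q_H = (225 - 2q_A)/4, q_A = (202 - 2q_H)/4.
Solving the pair: q_H = 124/3, q_A = 179/6.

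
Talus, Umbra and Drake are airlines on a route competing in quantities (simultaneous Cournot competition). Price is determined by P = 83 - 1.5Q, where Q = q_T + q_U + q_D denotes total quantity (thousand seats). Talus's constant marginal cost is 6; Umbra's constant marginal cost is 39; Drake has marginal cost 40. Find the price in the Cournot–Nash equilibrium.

42

Talus's profit: π_T = (83 - 1.5Q)q_T - (6q_T). Setting ∂π_T/∂q_T = 0: 77 - 3q_T - (3/2)(q_U + q_D) = 0.
Umbra's profit: π_U = (83 - 1.5Q)q_U - (39q_U). Setting ∂π_U/∂q_U = 0: 44 - 3q_U - (3/2)(q_T + q_D) = 0.
Drake's first-order condition: 43 - 3q_D - (3/2)(q_T + q_U) = 0.
Adding the 3 first-order conditions: 164 − 6Q = 0, so Q = 82/3.
Back-substituting: q_T = (77 − 41)/(3/2) = 24, q_U = (44 − 41)/(3/2) = 2, q_D = (43 − 41)/(3/2) = 4/3.
Total output Q = 82/3, so price P = 83 - (3/2)·(82/3) = 42.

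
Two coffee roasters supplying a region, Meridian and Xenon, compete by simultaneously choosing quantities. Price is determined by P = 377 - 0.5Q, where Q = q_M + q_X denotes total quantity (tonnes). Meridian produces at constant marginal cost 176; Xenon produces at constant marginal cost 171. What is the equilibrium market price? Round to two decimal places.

241.33

Meridian's profit: π_M = (377 - 0.5Q)q_M - (176q_M). Setting ∂π_M/∂q_M = 0: 201 - q_M - (1/2)(q_X) = 0.
Xenon's profit: π_X = (377 - 0.5Q)q_X - (171q_X). Setting ∂π_X/∂q_X = 0: 206 - q_X - (1/2)(q_M) = 0.
Rearranging gives the reaction functions q_M = (201 - (1/2)q_X) and q_X = (206 - (1/2)q_M).
Substituting one into the other gives q_M = 392/3 and q_X = 422/3.
Total output Q = 814/3, so price P = 377 - (1/2)·(814/3) = 724/3.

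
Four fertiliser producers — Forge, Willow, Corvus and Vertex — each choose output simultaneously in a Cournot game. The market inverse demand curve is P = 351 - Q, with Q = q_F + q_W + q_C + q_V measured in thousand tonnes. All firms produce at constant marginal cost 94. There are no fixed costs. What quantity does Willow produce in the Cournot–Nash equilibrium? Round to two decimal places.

Each firm earns π_i = (351 - Q)q_i - 94q_i.
First-order condition (treating rivals' output as given): 257 - 2q_i - Σ_{j≠i} q_j = 0.
By symmetry each firm produces the same amount; substituting Σ_{j≠i} q_j = 3q_i yields q_i = 257/5.

51.40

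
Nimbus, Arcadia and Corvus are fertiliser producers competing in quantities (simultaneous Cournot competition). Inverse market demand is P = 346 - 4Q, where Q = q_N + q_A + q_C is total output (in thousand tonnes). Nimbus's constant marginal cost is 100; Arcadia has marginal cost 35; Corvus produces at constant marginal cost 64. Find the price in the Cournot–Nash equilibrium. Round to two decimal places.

136.25

Nimbus's profit: π_N = (346 - 4Q)q_N - (100q_N). Setting ∂π_N/∂q_N = 0: 246 - 8q_N - 4(q_A + q_C) = 0.
Arcadia's first-order condition: 311 - 8q_A - 4(q_N + q_C) = 0.
Corvus's first-order condition: 282 - 8q_C - 4(q_N + q_A) = 0.
Summing all 3 equations gives 839 − 16Q = 0, hence Q = 839/16.
Back-substituting: q_N = (246 − 839/4)/4 = 145/16, q_A = (311 − 839/4)/4 = 405/16, q_C = (282 − 839/4)/4 = 289/16.
Total output Q = 839/16, so price P = 346 - 4·(839/16) = 545/4.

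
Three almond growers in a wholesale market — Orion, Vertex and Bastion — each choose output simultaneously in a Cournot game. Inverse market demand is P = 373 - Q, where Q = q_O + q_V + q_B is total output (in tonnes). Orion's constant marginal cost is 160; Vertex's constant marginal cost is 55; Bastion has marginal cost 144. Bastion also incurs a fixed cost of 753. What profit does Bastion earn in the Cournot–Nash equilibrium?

768

Orion's profit: π_O = (373 - Q)q_O - (160q_O). Setting ∂π_O/∂q_O = 0: 213 - 2q_O - (q_V + q_B) = 0.
Vertex's profit: π_V = (373 - Q)q_V - (55q_V). Setting ∂π_V/∂q_V = 0: 318 - 2q_V - (q_O + q_B) = 0.
Bastion's first-order condition: 229 - 2q_B - (q_O + q_V) = 0.
Summing all 3 equations gives 760 − 4Q = 0, hence Q = 190.
Back-substituting: q_O = (213 − 190) = 23, q_V = (318 − 190) = 128, q_B = (229 − 190) = 39.
Price P = 373 - 190 = 183.
Bastion's profit: (183 - 144)·39 - 753 = 768.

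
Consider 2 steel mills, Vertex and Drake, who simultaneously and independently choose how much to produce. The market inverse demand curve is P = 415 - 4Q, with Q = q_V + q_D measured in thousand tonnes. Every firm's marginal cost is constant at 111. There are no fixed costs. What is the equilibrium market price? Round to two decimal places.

212.33

A representative firm's profit is π_i = q_i(415 - 4Q) - 111q_i.
Setting ∂π_i/∂q_i = 0 with rivals' quantities fixed: 304 - 8q_i - 4q_j = 0.
With identical firms every q_j equals q_i, so q_j = q_i and 304 = 12q_i, giving q_i = 76/3.
Total output Q = 152/3, so price P = 415 - 4·(152/3) = 637/3.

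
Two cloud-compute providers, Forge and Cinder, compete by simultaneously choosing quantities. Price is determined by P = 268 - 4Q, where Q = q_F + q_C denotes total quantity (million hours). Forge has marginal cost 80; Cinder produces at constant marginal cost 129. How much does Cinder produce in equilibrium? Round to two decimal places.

Forge's profit: π_F = (268 - 4Q)q_F - (80q_F). Setting ∂π_F/∂q_F = 0: 188 - 8q_F - 4(q_C) = 0.
Cinder's profit: π_C = (268 - 4Q)q_C - (129q_C). Setting ∂π_C/∂q_C = 0: 139 - 8q_C - 4(q_F) = 0.
Rearranging gives the reaction functions q_F = (188 - 4q_C)/8 and q_C = (139 - 4q_F)/8.
Substituting one into the other gives q_F = 79/4 and q_C = 15/2.

7.50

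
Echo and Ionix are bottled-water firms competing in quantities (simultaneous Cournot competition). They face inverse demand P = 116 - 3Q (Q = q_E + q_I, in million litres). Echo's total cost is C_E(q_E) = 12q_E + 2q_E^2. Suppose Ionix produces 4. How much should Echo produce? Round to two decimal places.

9.20

With the rival's output fixed at 4, Echo's profit is π_E = (116 - 3·4 - 3q_E)q_E - (12q_E + 2q_E²) = (104 - 3q_E)q_E - (12q_E + 2q_E²).
∂π_E/∂q_E = 92 - 10q_E = 0, so q_E = 46/5.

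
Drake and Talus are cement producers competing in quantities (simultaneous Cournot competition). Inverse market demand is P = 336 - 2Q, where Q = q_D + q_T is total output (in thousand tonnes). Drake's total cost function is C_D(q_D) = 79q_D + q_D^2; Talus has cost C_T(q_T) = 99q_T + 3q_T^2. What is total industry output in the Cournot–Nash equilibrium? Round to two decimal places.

Drake's profit: π_D = (336 - 2Q)q_D - (79q_D + q_D²). Setting ∂π_D/∂q_D = 0: 257 - 6q_D - 2(q_T) = 0.
Talus's profit: π_T = (336 - 2Q)q_T - (99q_T + 3q_T²). Setting ∂π_T/∂q_T = 0: 237 - 10q_T - 2(q_D) = 0.
So q_D = (257 - 2q_T)/6 and q_T = (237 - 2q_D)/10.
Solving the pair: q_D = 262/7, q_T = 227/14.
Total output Q = 262/7 + 227/14 = 751/14.

53.64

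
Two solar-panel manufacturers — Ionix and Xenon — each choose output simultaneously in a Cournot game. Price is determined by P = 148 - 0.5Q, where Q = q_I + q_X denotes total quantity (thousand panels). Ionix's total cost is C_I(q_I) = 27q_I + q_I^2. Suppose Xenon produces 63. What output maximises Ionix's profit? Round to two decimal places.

29.83

With the rival's output fixed at 63, Ionix's profit is π_I = (148 - (1/2)·63 - (1/2)q_I)q_I - (27q_I + q_I²) = (233/2 - (1/2)q_I)q_I - (27q_I + q_I²).
∂π_I/∂q_I = 179/2 - 3q_I = 0, so q_I = 179/6.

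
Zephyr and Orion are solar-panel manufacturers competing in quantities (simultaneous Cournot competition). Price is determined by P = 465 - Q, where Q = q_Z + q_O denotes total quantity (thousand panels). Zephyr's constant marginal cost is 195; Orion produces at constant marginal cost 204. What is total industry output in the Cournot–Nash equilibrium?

Zephyr's profit: π_Z = (465 - Q)q_Z - (195q_Z). Setting ∂π_Z/∂q_Z = 0: 270 - 2q_Z - (q_O) = 0.
Orion's profit: π_O = (465 - Q)q_O - (204q_O). Setting ∂π_O/∂q_O = 0: 261 - 2q_O - (q_Z) = 0.
So q_Z = (270 - q_O)/2 and q_O = (261 - q_Z)/2.
Solving the pair: q_Z = 93, q_O = 84.
Total output Q = 93 + 84 = 177.

177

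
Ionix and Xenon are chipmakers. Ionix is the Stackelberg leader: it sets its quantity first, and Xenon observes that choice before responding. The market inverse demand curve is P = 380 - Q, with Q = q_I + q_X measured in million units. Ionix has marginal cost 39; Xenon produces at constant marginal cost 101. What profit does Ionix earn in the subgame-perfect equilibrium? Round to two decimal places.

Solve by backward induction. Given q_I, the follower Xenon maximises π_X = (380 - q_I - q_X)q_X - 101q_X.
Follower FOC: 279 - q_I - 2q_X = 0, so q_X(q_I) = (279 - q_I)/2.
Ionix substitutes q_X(q_I) into its own profit: π_I = q_I(380 - q_I - (279 - q_I)/2) - 39q_I = (481/2 - (1/2)q_I)q_I - 39q_I.
Leader FOC: 403/2 - q_I = 0, so q_I = 403/2.
Then q_X = (279 - 403/2)/2 = 155/4.
Price P = 380 - 961/4 = 559/4.
Ionix's profit: (559/4 - 39)·(403/2) = 20301.1250.

20301.13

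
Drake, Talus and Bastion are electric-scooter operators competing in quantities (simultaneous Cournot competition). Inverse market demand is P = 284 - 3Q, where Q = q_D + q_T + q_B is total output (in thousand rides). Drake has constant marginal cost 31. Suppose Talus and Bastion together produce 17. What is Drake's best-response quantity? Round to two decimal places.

33.67

With rivals' combined output fixed at 17, Drake's profit is π_D = (284 - 3·17 - 3q_D)q_D - (31q_D) = (233 - 3q_D)q_D - (31q_D).
∂π_D/∂q_D = 202 - 6q_D = 0, so q_D = 101/3.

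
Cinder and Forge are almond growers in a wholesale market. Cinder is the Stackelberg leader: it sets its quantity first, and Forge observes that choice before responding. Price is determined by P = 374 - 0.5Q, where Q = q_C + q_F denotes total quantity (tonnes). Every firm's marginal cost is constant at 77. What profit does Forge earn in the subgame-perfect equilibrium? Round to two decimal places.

11026.13

Solve by backward induction. Given q_C, the follower Forge maximises π_F = (374 - (1/2)q_C - (1/2)q_F)q_F - 77q_F.
Follower FOC: 297 - (1/2)q_C - q_F = 0, so q_F(q_C) = (297 - (1/2)q_C).
Cinder substitutes q_F(q_C) into its own profit: π_C = q_C(374 - (1/2)q_C - (297 - (1/2)q_C)/2) - 77q_C = (451/2 - (1/4)q_C)q_C - 77q_C.
Leader FOC: 297/2 - (1/2)q_C = 0, so q_C = 297.
Then q_F = (297 - (1/2)·297) = 297/2.
Price P = 374 - (1/2)·(891/2) = 605/4.
Forge's profit: (605/4 - 77)·(297/2) = 11026.1250.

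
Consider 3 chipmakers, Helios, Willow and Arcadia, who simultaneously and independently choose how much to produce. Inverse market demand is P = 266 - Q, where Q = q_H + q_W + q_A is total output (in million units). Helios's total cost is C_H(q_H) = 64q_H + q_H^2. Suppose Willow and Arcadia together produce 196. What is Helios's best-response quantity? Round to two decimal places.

1.50

With rivals' combined output fixed at 196, Helios's profit is π_H = (266 - 196 - q_H)q_H - (64q_H + q_H²) = (70 - q_H)q_H - (64q_H + q_H²).
∂π_H/∂q_H = 6 - 4q_H = 0, so q_H = 3/2.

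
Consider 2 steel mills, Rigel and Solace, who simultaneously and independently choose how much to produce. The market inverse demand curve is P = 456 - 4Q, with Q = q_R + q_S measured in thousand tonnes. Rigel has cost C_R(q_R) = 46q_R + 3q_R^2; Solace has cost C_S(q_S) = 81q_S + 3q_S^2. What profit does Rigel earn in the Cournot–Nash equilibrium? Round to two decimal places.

3884.05

Rigel's profit: π_R = (456 - 4Q)q_R - (46q_R + 3q_R²). Setting ∂π_R/∂q_R = 0: 410 - 14q_R - 4(q_S) = 0.
Solace's first-order condition: 375 - 14q_S - 4(q_R) = 0.
Best responses: q_R = (410 - 4q_S)/14, q_S = (375 - 4q_R)/14.
Solving the pair: q_R = 212/9, q_S = 361/18.
Price P = 456 - 4·(785/18) = 281.5556.
Rigel's profit: 281.5556·(212/9) - 46·(212/9) - 3(212/9)² = 3884.0494.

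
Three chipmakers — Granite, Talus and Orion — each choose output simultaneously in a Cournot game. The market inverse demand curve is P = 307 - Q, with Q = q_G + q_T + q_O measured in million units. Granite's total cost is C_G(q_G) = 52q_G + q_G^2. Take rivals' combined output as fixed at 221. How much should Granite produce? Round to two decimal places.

8.50

With rivals' combined output fixed at 221, Granite's profit is π_G = (307 - 221 - q_G)q_G - (52q_G + q_G²) = (86 - q_G)q_G - (52q_G + q_G²).
∂π_G/∂q_G = 34 - 4q_G = 0, so q_G = 17/2.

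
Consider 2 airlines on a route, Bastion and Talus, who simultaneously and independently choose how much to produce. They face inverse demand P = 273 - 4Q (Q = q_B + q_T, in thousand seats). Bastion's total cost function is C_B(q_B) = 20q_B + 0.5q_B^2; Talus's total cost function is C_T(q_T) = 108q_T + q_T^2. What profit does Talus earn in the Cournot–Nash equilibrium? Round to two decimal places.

Bastion's profit: π_B = (273 - 4Q)q_B - (20q_B + (1/2)q_B²). Setting ∂π_B/∂q_B = 0: 253 - 9q_B - 4(q_T) = 0.
Talus's profit: π_T = (273 - 4Q)q_T - (108q_T + q_T²). Setting ∂π_T/∂q_T = 0: 165 - 10q_T - 4(q_B) = 0.
So q_B = (253 - 4q_T)/9 and q_T = (165 - 4q_B)/10.
Solving the pair: q_B = 935/37, q_T = 473/74.
Price P = 273 - 4·31.6622 = 146.3514.
Talus's profit: 146.3514·(473/74) - 108·(473/74) - (473/74)² = 204.2814.

204.28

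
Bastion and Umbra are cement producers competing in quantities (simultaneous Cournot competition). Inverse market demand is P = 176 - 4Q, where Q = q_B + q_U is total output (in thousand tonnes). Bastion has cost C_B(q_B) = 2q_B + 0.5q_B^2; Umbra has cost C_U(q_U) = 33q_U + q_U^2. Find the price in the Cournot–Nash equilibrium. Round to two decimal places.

Bastion's profit: π_B = (176 - 4Q)q_B - (2q_B + (1/2)q_B²). Setting ∂π_B/∂q_B = 0: 174 - 9q_B - 4(q_U) = 0.
Umbra's profit: π_U = (176 - 4Q)q_U - (33q_U + q_U²). Setting ∂π_U/∂q_U = 0: 143 - 10q_U - 4(q_B) = 0.
Rearranging gives the reaction functions q_B = (174 - 4q_U)/9 and q_U = (143 - 4q_B)/10.
Solving the pair: q_B = 584/37, q_U = 591/74.
Total output Q = 1759/74, so price P = 176 - 4·(1759/74) = 80.9189.

80.92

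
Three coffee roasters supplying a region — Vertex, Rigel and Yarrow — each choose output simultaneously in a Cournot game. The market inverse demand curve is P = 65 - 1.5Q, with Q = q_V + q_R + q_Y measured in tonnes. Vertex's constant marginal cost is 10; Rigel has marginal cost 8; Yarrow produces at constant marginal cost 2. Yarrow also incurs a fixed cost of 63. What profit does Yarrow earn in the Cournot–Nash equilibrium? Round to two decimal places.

184.04

Vertex's profit: π_V = (65 - 1.5Q)q_V - (10q_V). Setting ∂π_V/∂q_V = 0: 55 - 3q_V - (3/2)(q_R + q_Y) = 0.
Rigel's first-order condition: 57 - 3q_R - (3/2)(q_V + q_Y) = 0.
Yarrow's profit: π_Y = (65 - 1.5Q)q_Y - (2q_Y). Setting ∂π_Y/∂q_Y = 0: 63 - 3q_Y - (3/2)(q_V + q_R) = 0.
Summing all 3 equations gives 175 − 6Q = 0, hence Q = 175/6.
Back-substituting: q_V = (55 − 175/4)/(3/2) = 15/2, q_R = (57 − 175/4)/(3/2) = 53/6, q_Y = (63 − 175/4)/(3/2) = 77/6.
Price P = 65 - (3/2)·(175/6) = 85/4.
Yarrow's profit: (85/4 - 2)·(77/6) - 63 = 184.0417.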